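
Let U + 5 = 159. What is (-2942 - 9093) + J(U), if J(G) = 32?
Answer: -12003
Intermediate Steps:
U = 154 (U = -5 + 159 = 154)
(-2942 - 9093) + J(U) = (-2942 - 9093) + 32 = -12035 + 32 = -12003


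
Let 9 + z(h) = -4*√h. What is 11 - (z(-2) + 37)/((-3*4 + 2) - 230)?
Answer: 667/60 - I*√2/60 ≈ 11.117 - 0.02357*I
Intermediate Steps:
z(h) = -9 - 4*√h
11 - (z(-2) + 37)/((-3*4 + 2) - 230) = 11 - ((-9 - 4*I*√2) + 37)/((-3*4 + 2) - 230) = 11 - ((-9 - 4*I*√2) + 37)/((-12 + 2) - 230) = 11 - ((-9 - 4*I*√2) + 37)/(-10 - 230) = 11 - (28 - 4*I*√2)/(-240) = 11 - (28 - 4*I*√2)*(-1)/240 = 11 - (-7/60 + I*√2/60) = 11 + (7/60 - I*√2/60) = 667/60 - I*√2/60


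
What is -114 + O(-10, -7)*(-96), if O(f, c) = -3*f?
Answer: -2994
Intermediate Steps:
-114 + O(-10, -7)*(-96) = -114 - 3*(-10)*(-96) = -114 + 30*(-96) = -114 - 2880 = -2994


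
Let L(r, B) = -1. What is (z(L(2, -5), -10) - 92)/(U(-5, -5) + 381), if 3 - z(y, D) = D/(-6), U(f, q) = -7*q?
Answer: -17/78 ≈ -0.21795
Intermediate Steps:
z(y, D) = 3 + D/6 (z(y, D) = 3 - D/(-6) = 3 - D*(-1)/6 = 3 - (-1)*D/6 = 3 + D/6)
(z(L(2, -5), -10) - 92)/(U(-5, -5) + 381) = ((3 + (⅙)*(-10)) - 92)/(-7*(-5) + 381) = ((3 - 5/3) - 92)/(35 + 381) = (4/3 - 92)/416 = -272/3*1/416 = -17/78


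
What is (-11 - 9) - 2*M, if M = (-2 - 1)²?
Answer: -38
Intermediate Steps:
M = 9 (M = (-3)² = 9)
(-11 - 9) - 2*M = (-11 - 9) - 2*9 = -20 - 18 = -38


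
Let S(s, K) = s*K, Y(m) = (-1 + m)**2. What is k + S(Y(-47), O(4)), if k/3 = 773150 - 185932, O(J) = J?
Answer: 1770870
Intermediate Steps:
S(s, K) = K*s
k = 1761654 (k = 3*(773150 - 185932) = 3*587218 = 1761654)
k + S(Y(-47), O(4)) = 1761654 + 4*(-1 - 47)**2 = 1761654 + 4*(-48)**2 = 1761654 + 4*2304 = 1761654 + 9216 = 1770870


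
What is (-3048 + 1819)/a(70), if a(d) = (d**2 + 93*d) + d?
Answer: -1229/11480 ≈ -0.10706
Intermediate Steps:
a(d) = d**2 + 94*d
(-3048 + 1819)/a(70) = (-3048 + 1819)/((70*(94 + 70))) = -1229/(70*164) = -1229/11480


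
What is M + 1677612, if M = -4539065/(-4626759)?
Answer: 7761910958573/4626759 ≈ 1.6776e+6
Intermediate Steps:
M = 4539065/4626759 (M = -4539065*(-1/4626759) = 4539065/4626759 ≈ 0.98105)
M + 1677612 = 4539065/4626759 + 1677612 = 7761910958573/4626759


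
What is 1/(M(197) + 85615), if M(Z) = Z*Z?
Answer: 1/124424 ≈ 8.0370e-6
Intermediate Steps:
M(Z) = Z²
1/(M(197) + 85615) = 1/(197² + 85615) = 1/(38809 + 85615) = 1/124424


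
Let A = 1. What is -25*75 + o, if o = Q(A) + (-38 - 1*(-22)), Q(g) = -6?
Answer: -1897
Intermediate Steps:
o = -22 (o = -6 + (-38 - 1*(-22)) = -6 + (-38 + 22) = -6 - 16 = -22)
-25*75 + o = -25*75 - 22 = -1875 - 22 = -1897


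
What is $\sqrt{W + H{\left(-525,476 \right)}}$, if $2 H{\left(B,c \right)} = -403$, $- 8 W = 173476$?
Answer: $i \sqrt{21886} \approx 147.94 i$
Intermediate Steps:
$W = - \frac{43369}{2}$ ($W = \left(- \frac{1}{8}\right) 173476 = - \frac{43369}{2} \approx -21685.0$)
$H{\left(B,c \right)} = - \frac{403}{2}$ ($H{\left(B,c \right)} = \frac{1}{2} \left(-403\right) = - \frac{403}{2}$)
$\sqrt{W + H{\left(-525,476 \right)}} = \sqrt{- \frac{43369}{2} - \frac{403}{2}} = \sqrt{-21886} = i \sqrt{21886}$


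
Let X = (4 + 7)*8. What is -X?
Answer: -88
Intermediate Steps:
X = 88 (X = 11*8 = 88)
-X = -1*88 = -88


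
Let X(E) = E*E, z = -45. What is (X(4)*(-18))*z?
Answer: 12960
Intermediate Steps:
X(E) = E**2
(X(4)*(-18))*z = (4**2*(-18))*(-45) = (16*(-18))*(-45) = -288*(-45) = 12960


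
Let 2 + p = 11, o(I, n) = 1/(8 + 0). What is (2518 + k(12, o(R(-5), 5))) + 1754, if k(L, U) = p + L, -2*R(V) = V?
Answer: 4293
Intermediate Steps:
R(V) = -V/2
o(I, n) = 1/8
p = 9 (p = -2 + 11 = 9)
k(L, U) = 9 + L
(2518 + k(12, o(R(-5), 5))) + 1754 = (2518 + (9 + 12)) + 1754 = (2518 + 21) + 1754 = 2539 + 1754 = 4293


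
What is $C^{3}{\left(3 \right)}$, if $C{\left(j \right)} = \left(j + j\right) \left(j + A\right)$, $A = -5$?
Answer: $-1728$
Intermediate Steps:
$C{\left(j \right)} = 2 j \left(-5 + j\right)$ ($C{\left(j \right)} = \left(j + j\right) \left(j - 5\right) = 2 j \left(-5 + j\right)$)
$C^{3}{\left(3 \right)} = \left(2 \cdot 3 \left(-5 + 3\right)\right)^{3} = \left(2 \cdot 3 \left(-2\right)\right)^{3} = \left(-12\right)^{3} = -1728$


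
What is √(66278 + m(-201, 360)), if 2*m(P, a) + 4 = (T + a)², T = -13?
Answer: √505922/2 ≈ 355.64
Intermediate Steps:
m(P, a) = -2 + (-13 + a)²/2
√(66278 + m(-201, 360)) = √(66278 + (-2 + (-13 + 360)²/2)) = √(66278 + (-2 + (½)*347²)) = √(66278 + (-2 + (½)*120409)) = √(66278 + (-2 + 120409/2)) = √(66278 + 120405/2) = √(252961/2) = √505922/2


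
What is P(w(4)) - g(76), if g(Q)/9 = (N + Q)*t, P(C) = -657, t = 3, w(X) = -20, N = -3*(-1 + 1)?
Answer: -2709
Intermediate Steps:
N = 0 (N = -3*0 = 0)
g(Q) = 27*Q (g(Q) = 9*((0 + Q)*3) = 9*(Q*3) = 9*(3*Q) = 27*Q)
P(w(4)) - g(76) = -657 - 27*76 = -657 - 1*2052 = -657 - 2052 = -2709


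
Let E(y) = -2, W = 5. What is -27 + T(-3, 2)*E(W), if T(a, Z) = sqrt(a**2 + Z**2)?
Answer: -27 - 2*sqrt(13) ≈ -34.211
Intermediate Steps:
T(a, Z) = sqrt(Z**2 + a**2)
-27 + T(-3, 2)*E(W) = -27 + sqrt(2**2 + (-3)**2)*(-2) = -27 + sqrt(4 + 9)*(-2) = -27 + sqrt(13)*(-2) = -27 - 2*sqrt(13)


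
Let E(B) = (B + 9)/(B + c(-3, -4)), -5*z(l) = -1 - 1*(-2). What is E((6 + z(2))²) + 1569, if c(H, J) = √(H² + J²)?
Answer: 758360/483 ≈ 1570.1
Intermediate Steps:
z(l) = -⅕ (z(l) = -(-1 - 1*(-2))/5 = -(-1 + 2)/5 = -⅕*1 = -⅕)
E(B) = (9 + B)/(5 + B) (E(B) = (B + 9)/(B + √((-3)² + (-4)²)) = (9 + B)/(B + √(9 + 16)) = (9 + B)/(B + √25) = (9 + B)/(B + 5) = (9 + B)/(5 + B))
E((6 + z(2))²) + 1569 = (9 + (6 - ⅕)²)/(5 + (6 - ⅕)²) + 1569 = (9 + (29/5)²)/(5 + (29/5)²) + 1569 = (9 + 841/25)/(5 + 841/25) + 1569 = (1066/25)/(966/25) + 1569 = (25/966)*(1066/25) + 1569 = 533/483 + 1569 = 758360/483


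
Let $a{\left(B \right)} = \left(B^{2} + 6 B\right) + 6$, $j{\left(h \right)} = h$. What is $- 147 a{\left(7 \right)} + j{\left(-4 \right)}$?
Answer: $-14263$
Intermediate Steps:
$a{\left(B \right)} = 6 + B^{2} + 6 B$
$- 147 a{\left(7 \right)} + j{\left(-4 \right)} = - 147 \left(6 + 7^{2} + 6 \cdot 7\right) - 4 = - 147 \left(6 + 49 + 42\right) - 4 = \left(-147\right) 97 - 4 = -14259 - 4 = -14263$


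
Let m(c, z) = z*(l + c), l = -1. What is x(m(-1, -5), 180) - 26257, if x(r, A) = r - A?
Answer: -26427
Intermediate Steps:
m(c, z) = z*(-1 + c)
x(m(-1, -5), 180) - 26257 = (-5*(-1 - 1) - 1*180) - 26257 = (-5*(-2) - 180) - 26257 = (10 - 180) - 26257 = -170 - 26257 = -26427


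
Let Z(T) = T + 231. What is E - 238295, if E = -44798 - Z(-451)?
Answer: -282873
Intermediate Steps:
Z(T) = 231 + T
E = -44578 (E = -44798 - (231 - 451) = -44798 - 1*(-220) = -44798 + 220 = -44578)
E - 238295 = -44578 - 238295 = -282873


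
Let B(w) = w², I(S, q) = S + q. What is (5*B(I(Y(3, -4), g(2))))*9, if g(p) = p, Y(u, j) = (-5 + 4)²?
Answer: 405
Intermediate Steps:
Y(u, j) = 1 (Y(u, j) = (-1)² = 1)
(5*B(I(Y(3, -4), g(2))))*9 = (5*(1 + 2)²)*9 = (5*3²)*9 = (5*9)*9 = 45*9 = 405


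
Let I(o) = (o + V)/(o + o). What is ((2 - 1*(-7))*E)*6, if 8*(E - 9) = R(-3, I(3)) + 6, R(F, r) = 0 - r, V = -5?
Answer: 2115/4 ≈ 528.75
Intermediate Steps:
I(o) = (-5 + o)/(2*o) (I(o) = (o - 5)/(o + o) = (-5 + o)/((2*o)) = (-5 + o)*(1/(2*o)) = (-5 + o)/(2*o))
R(F, r) = -r
E = 235/24 (E = 9 + (-(-5 + 3)/(2*3) + 6)/8 = 9 + (-(-2)/(2*3) + 6)/8 = 9 + (-1*(-⅓) + 6)/8 = 9 + (⅓ + 6)/8 = 9 + (⅛)*(19/3) = 9 + 19/24 = 235/24 ≈ 9.7917)
((2 - 1*(-7))*E)*6 = ((2 - 1*(-7))*(235/24))*6 = ((2 + 7)*(235/24))*6 = (9*(235/24))*6 = (705/8)*6 = 2115/4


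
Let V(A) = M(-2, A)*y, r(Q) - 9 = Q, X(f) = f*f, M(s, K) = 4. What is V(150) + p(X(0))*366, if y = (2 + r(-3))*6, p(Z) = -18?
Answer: -6396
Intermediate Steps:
X(f) = f**2
r(Q) = 9 + Q
y = 48 (y = (2 + (9 - 3))*6 = (2 + 6)*6 = 8*6 = 48)
V(A) = 192 (V(A) = 4*48 = 192)
V(150) + p(X(0))*366 = 192 - 18*366 = 192 - 6588 = -6396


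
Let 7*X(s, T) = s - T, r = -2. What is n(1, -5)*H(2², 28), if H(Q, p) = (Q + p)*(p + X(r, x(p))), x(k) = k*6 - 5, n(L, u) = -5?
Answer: -4960/7 ≈ -708.57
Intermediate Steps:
x(k) = -5 + 6*k (x(k) = 6*k - 5 = -5 + 6*k)
X(s, T) = -T/7 + s/7 (X(s, T) = (s - T)/7 = -T/7 + s/7)
H(Q, p) = (3/7 + p/7)*(Q + p) (H(Q, p) = (Q + p)*(p + (-(-5 + 6*p)/7 + (⅐)*(-2))) = (Q + p)*(p + ((5/7 - 6*p/7) - 2/7)) = (Q + p)*(p + (3/7 - 6*p/7)) = (Q + p)*(3/7 + p/7) = (3/7 + p/7)*(Q + p))
n(1, -5)*H(2², 28) = -5*((⅐)*28² + (3/7)*2² + (3/7)*28 + (⅐)*2²*28) = -5*((⅐)*784 + (3/7)*4 + 12 + (⅐)*4*28) = -5*(112 + 12/7 + 12 + 16) = -5*992/7 = -4960/7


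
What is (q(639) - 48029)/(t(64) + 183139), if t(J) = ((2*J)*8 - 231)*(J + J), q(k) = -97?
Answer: -16042/94881 ≈ -0.16908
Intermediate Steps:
t(J) = 2*J*(-231 + 16*J) (t(J) = (16*J - 231)*(2*J) = (-231 + 16*J)*(2*J) = 2*J*(-231 + 16*J))
(q(639) - 48029)/(t(64) + 183139) = (-97 - 48029)/(2*64*(-231 + 16*64) + 183139) = -48126/(2*64*(-231 + 1024) + 183139) = -48126/(2*64*793 + 183139) = -48126/(101504 + 183139) = -48126/284643 = -48126*1/284643 = -16042/94881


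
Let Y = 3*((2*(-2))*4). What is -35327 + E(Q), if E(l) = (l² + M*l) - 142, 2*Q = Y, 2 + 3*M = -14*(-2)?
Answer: -35101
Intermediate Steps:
M = 26/3 (M = -⅔ + (-14*(-2))/3 = -⅔ + (⅓)*28 = -⅔ + 28/3 = 26/3 ≈ 8.6667)
Y = -48 (Y = 3*(-4*4) = 3*(-16) = -48)
Q = -24 (Q = (½)*(-48) = -24)
E(l) = -142 + l² + 26*l/3 (E(l) = (l² + 26*l/3) - 142 = -142 + l² + 26*l/3)
-35327 + E(Q) = -35327 + (-142 + (-24)² + (26/3)*(-24)) = -35327 + (-142 + 576 - 208) = -35327 + 226 = -35101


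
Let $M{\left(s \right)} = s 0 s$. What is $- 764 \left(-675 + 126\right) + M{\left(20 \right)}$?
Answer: $419436$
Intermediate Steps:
$M{\left(s \right)} = 0$ ($M{\left(s \right)} = 0 s = 0$)
$- 764 \left(-675 + 126\right) + M{\left(20 \right)} = - 764 \left(-675 + 126\right) + 0 = \left(-764\right) \left(-549\right) + 0 = 419436 + 0 = 419436$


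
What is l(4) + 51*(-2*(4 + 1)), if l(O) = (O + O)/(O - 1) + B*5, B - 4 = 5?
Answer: -1387/3 ≈ -462.33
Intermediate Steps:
B = 9 (B = 4 + 5 = 9)
l(O) = 45 + 2*O/(-1 + O) (l(O) = (O + O)/(O - 1) + 9*5 = (2*O)/(-1 + O) + 45 = 2*O/(-1 + O) + 45 = 45 + 2*O/(-1 + O))
l(4) + 51*(-2*(4 + 1)) = (-45 + 47*4)/(-1 + 4) + 51*(-2*(4 + 1)) = (-45 + 188)/3 + 51*(-2*5) = (⅓)*143 + 51*(-10) = 143/3 - 510 = -1387/3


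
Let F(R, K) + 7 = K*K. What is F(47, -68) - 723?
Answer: 3894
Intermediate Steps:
F(R, K) = -7 + K² (F(R, K) = -7 + K*K = -7 + K²)
F(47, -68) - 723 = (-7 + (-68)²) - 723 = (-7 + 4624) - 723 = 4617 - 723 = 3894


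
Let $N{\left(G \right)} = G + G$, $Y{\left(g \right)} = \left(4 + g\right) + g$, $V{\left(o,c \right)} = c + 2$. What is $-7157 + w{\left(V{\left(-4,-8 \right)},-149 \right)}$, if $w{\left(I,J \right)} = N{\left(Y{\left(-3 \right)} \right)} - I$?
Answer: $-7155$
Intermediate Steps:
$V{\left(o,c \right)} = 2 + c$
$Y{\left(g \right)} = 4 + 2 g$
$N{\left(G \right)} = 2 G$
$w{\left(I,J \right)} = -4 - I$ ($w{\left(I,J \right)} = 2 \left(4 + 2 \left(-3\right)\right) - I = 2 \left(4 - 6\right) - I = 2 \left(-2\right) - I = -4 - I$)
$-7157 + w{\left(V{\left(-4,-8 \right)},-149 \right)} = -7157 - -2 = -7157 + \left(-4 + 6\right) = -7157 + 2 = -7155$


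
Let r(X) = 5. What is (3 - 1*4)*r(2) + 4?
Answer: -1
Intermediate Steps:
(3 - 1*4)*r(2) + 4 = (3 - 1*4)*5 + 4 = (3 - 4)*5 + 4 = -1*5 + 4 = -5 + 4 = -1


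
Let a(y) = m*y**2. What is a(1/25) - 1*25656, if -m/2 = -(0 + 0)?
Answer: -25656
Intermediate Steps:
m = 0 (m = -(-2)*(0 + 0) = -(-2)*0 = -2*0 = 0)
a(y) = 0 (a(y) = 0*y**2 = 0)
a(1/25) - 1*25656 = 0 - 1*25656 = 0 - 25656 = -25656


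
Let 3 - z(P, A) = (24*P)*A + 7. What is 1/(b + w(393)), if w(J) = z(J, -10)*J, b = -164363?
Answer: 1/36901825 ≈ 2.7099e-8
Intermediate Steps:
z(P, A) = -4 - 24*A*P (z(P, A) = 3 - ((24*P)*A + 7) = 3 - (24*A*P + 7) = 3 - (7 + 24*A*P) = 3 + (-7 - 24*A*P) = -4 - 24*A*P)
w(J) = J*(-4 + 240*J) (w(J) = (-4 - 24*(-10)*J)*J = (-4 + 240*J)*J = J*(-4 + 240*J))
1/(b + w(393)) = 1/(-164363 + 4*393*(-1 + 60*393)) = 1/(-164363 + 4*393*(-1 + 23580)) = 1/(-164363 + 4*393*23579) = 1/(-164363 + 37066188) = 1/36901825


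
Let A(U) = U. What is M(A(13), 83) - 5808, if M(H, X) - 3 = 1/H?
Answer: -75464/13 ≈ -5804.9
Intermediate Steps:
M(H, X) = 3 + 1/H
M(A(13), 83) - 5808 = (3 + 1/13) - 5808 = 40/13 - 5808 = -75464/13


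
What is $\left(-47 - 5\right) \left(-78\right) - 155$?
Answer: $3901$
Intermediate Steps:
$\left(-47 - 5\right) \left(-78\right) - 155 = \left(-52\right) \left(-78\right) - 155 = 4056 - 155 = 3901$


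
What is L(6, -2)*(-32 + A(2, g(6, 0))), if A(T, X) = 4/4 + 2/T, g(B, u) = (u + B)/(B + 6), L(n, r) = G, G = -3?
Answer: 90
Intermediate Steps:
L(n, r) = -3
g(B, u) = (B + u)/(6 + B)
A(T, X) = 1 + 2/T (A(T, X) = 4*(1/4) + 2/T = 1 + 2/T)
L(6, -2)*(-32 + A(2, g(6, 0))) = -3*(-32 + (2 + 2)/2) = -3*(-32 + (1/2)*4) = -3*(-32 + 2) = -3*(-30) = 90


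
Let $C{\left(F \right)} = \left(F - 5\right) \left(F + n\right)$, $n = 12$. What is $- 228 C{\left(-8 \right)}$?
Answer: $11856$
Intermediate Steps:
$C{\left(F \right)} = \left(-5 + F\right) \left(12 + F\right)$ ($C{\left(F \right)} = \left(F - 5\right) \left(F + 12\right) = \left(-5 + F\right) \left(12 + F\right)$)
$- 228 C{\left(-8 \right)} = - 228 \left(-60 + \left(-8\right)^{2} + 7 \left(-8\right)\right) = - 228 \left(-60 + 64 - 56\right) = \left(-228\right) \left(-52\right) = 11856$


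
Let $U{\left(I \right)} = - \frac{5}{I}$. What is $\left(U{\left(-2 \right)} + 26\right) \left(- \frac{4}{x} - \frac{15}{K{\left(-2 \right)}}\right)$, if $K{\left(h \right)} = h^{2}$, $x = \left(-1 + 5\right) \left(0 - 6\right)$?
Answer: $- \frac{817}{8} \approx -102.13$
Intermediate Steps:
$x = -24$ ($x = 4 \left(0 - 6\right) = 4 \left(-6\right) = -24$)
$\left(U{\left(-2 \right)} + 26\right) \left(- \frac{4}{x} - \frac{15}{K{\left(-2 \right)}}\right) = \left(- \frac{5}{-2} + 26\right) \left(- \frac{4}{-24} - \frac{15}{\left(-2\right)^{2}}\right) = \left(\left(-5\right) \left(- \frac{1}{2}\right) + 26\right) \left(\left(-4\right) \left(- \frac{1}{24}\right) - \frac{15}{4}\right) = \left(\frac{5}{2} + 26\right) \left(\frac{1}{6} - \frac{15}{4}\right) = \frac{57 \left(\frac{1}{6} - \frac{15}{4}\right)}{2} = \frac{57}{2} \left(- \frac{43}{12}\right) = - \frac{817}{8}$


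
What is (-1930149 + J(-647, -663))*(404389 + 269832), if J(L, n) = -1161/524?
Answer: -681906604969377/524 ≈ -1.3013e+12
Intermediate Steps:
J(L, n) = -1161/524 (J(L, n) = -1161*1/524 = -1161/524)
(-1930149 + J(-647, -663))*(404389 + 269832) = (-1930149 - 1161/524)*(404389 + 269832) = -1011399237/524*674221 = -681906604969377/524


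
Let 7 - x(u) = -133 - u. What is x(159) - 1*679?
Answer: -380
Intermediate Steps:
x(u) = 140 + u (x(u) = 7 - (-133 - u) = 7 + (133 + u) = 140 + u)
x(159) - 1*679 = (140 + 159) - 1*679 = 299 - 679 = -380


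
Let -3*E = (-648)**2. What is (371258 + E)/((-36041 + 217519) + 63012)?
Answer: 23129/24449 ≈ 0.94601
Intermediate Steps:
E = -139968 (E = -1/3*(-648)**2 = -1/3*419904 = -139968)
(371258 + E)/((-36041 + 217519) + 63012) = (371258 - 139968)/((-36041 + 217519) + 63012) = 231290/(181478 + 63012) = 231290/244490 = 231290*(1/244490) = 23129/24449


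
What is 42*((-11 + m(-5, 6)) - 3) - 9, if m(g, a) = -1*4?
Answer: -765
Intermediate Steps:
m(g, a) = -4
42*((-11 + m(-5, 6)) - 3) - 9 = 42*((-11 - 4) - 3) - 9 = 42*(-15 - 3) - 9 = 42*(-18) - 9 = -756 - 9 = -765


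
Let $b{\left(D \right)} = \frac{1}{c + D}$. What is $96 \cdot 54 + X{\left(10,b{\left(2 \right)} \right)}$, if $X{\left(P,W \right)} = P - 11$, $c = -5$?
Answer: $5183$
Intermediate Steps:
$b{\left(D \right)} = \frac{1}{-5 + D}$
$X{\left(P,W \right)} = -11 + P$
$96 \cdot 54 + X{\left(10,b{\left(2 \right)} \right)} = 96 \cdot 54 + \left(-11 + 10\right) = 5184 - 1 = 5183$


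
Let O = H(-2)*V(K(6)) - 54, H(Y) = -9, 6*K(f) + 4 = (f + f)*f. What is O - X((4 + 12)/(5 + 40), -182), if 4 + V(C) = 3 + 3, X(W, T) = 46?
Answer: -118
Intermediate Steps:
K(f) = -⅔ + f²/3 (K(f) = -⅔ + ((f + f)*f)/6 = -⅔ + ((2*f)*f)/6 = -⅔ + (2*f²)/6 = -⅔ + f²/3)
V(C) = 2 (V(C) = -4 + (3 + 3) = -4 + 6 = 2)
O = -72 (O = -9*2 - 54 = -18 - 54 = -72)
O - X((4 + 12)/(5 + 40), -182) = -72 - 1*46 = -72 - 46 = -118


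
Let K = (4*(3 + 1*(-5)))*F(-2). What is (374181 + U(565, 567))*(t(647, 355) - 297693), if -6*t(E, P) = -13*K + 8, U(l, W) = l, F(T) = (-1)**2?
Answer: -334698768710/3 ≈ -1.1157e+11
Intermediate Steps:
F(T) = 1
K = -8 (K = (4*(3 + 1*(-5)))*1 = (4*(3 - 5))*1 = (4*(-2))*1 = -8*1 = -8)
t(E, P) = -56/3 (t(E, P) = -(-13*(-8) + 8)/6 = -(104 + 8)/6 = -1/6*112 = -56/3)
(374181 + U(565, 567))*(t(647, 355) - 297693) = (374181 + 565)*(-56/3 - 297693) = 374746*(-893135/3) = -334698768710/3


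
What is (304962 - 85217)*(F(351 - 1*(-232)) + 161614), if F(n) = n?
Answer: 35641979765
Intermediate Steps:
(304962 - 85217)*(F(351 - 1*(-232)) + 161614) = (304962 - 85217)*((351 - 1*(-232)) + 161614) = 219745*((351 + 232) + 161614) = 219745*(583 + 161614) = 219745*162197 = 35641979765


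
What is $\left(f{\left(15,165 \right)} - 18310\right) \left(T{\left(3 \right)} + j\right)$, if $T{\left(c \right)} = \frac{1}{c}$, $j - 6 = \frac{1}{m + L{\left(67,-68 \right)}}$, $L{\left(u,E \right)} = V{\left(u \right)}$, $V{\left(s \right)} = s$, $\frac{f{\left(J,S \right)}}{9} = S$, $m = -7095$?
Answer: $- \frac{2246625425}{21084} \approx -1.0656 \cdot 10^{5}$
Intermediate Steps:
$f{\left(J,S \right)} = 9 S$
$L{\left(u,E \right)} = u$
$j = \frac{42167}{7028}$ ($j = 6 + \frac{1}{-7095 + 67} = 6 + \frac{1}{-7028} = 6 - \frac{1}{7028} = \frac{42167}{7028} \approx 5.9999$)
$\left(f{\left(15,165 \right)} - 18310\right) \left(T{\left(3 \right)} + j\right) = \left(9 \cdot 165 - 18310\right) \left(\frac{1}{3} + \frac{42167}{7028}\right) = \left(1485 - 18310\right) \left(\frac{1}{3} + \frac{42167}{7028}\right) = \left(-16825\right) \frac{133529}{21084} = - \frac{2246625425}{21084}$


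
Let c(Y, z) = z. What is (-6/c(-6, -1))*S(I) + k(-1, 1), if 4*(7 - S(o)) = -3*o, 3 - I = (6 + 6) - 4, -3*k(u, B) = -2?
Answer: 121/6 ≈ 20.167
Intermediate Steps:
k(u, B) = ⅔ (k(u, B) = -⅓*(-2) = ⅔)
I = -5 (I = 3 - ((6 + 6) - 4) = 3 - (12 - 4) = 3 - 1*8 = 3 - 8 = -5)
S(o) = 7 + 3*o/4 (S(o) = 7 - (-3)*o/4 = 7 + 3*o/4)
(-6/c(-6, -1))*S(I) + k(-1, 1) = (-6/(-1))*(7 + (¾)*(-5)) + ⅔ = (-6*(-1))*(7 - 15/4) + ⅔ = 6*(13/4) + ⅔ = 39/2 + ⅔ = 121/6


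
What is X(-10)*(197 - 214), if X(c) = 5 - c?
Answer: -255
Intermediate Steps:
X(-10)*(197 - 214) = (5 - 1*(-10))*(197 - 214) = (5 + 10)*(-17) = 15*(-17) = -255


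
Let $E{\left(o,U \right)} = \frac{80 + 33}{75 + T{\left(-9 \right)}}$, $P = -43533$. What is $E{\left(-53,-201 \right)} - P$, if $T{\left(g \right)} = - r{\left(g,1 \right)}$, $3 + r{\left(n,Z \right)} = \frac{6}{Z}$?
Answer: $\frac{3134489}{72} \approx 43535.0$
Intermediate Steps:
$r{\left(n,Z \right)} = -3 + \frac{6}{Z}$
$T{\left(g \right)} = -3$ ($T{\left(g \right)} = - (-3 + \frac{6}{1}) = - (-3 + 6 \cdot 1) = - (-3 + 6) = \left(-1\right) 3 = -3$)
$E{\left(o,U \right)} = \frac{113}{72}$ ($E{\left(o,U \right)} = \frac{80 + 33}{75 - 3} = \frac{113}{72}$)
$E{\left(-53,-201 \right)} - P = \frac{113}{72} - -43533 = \frac{113}{72} + 43533 = \frac{3134489}{72}$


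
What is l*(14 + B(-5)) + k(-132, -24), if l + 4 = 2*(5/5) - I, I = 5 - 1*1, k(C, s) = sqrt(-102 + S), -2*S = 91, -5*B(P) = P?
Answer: -90 + I*sqrt(590)/2 ≈ -90.0 + 12.145*I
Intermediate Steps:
B(P) = -P/5
S = -91/2 (S = -1/2*91 = -91/2 ≈ -45.500)
k(C, s) = I*sqrt(590)/2 (k(C, s) = sqrt(-102 - 91/2) = sqrt(-295/2) = I*sqrt(590)/2)
I = 4 (I = 5 - 1 = 4)
l = -6 (l = -4 + (2*(5/5) - 1*4) = -4 + (2*(5*(1/5)) - 4) = -4 + (2*1 - 4) = -4 + (2 - 4) = -4 - 2 = -6)
l*(14 + B(-5)) + k(-132, -24) = -6*(14 - 1/5*(-5)) + I*sqrt(590)/2 = -6*(14 + 1) + I*sqrt(590)/2 = -6*15 + I*sqrt(590)/2 = -90 + I*sqrt(590)/2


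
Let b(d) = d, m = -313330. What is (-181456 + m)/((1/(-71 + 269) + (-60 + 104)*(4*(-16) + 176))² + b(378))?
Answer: -19397590344/952093124137 ≈ -0.020374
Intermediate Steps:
(-181456 + m)/((1/(-71 + 269) + (-60 + 104)*(4*(-16) + 176))² + b(378)) = (-181456 - 313330)/((1/(-71 + 269) + (-60 + 104)*(4*(-16) + 176))² + 378) = -494786/((1/198 + 44*(-64 + 176))² + 378) = -494786/((1/198 + 44*112)² + 378) = -494786/((1/198 + 4928)² + 378) = -494786/((975745/198)² + 378) = -494786/(952078305025/39204 + 378) = -494786/952093124137/39204 = -494786*39204/952093124137 = -19397590344/952093124137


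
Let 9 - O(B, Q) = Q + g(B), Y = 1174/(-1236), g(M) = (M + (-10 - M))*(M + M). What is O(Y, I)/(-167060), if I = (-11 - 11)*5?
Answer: -30901/51621540 ≈ -0.00059861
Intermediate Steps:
g(M) = -20*M
I = -110 (I = -22*5 = -110)
Y = -587/618 (Y = 1174*(-1/1236) = -587/618 ≈ -0.94984)
O(B, Q) = 9 - Q + 20*B (O(B, Q) = 9 - (Q - 20*B) = 9 + (-Q + 20*B) = 9 - Q + 20*B)
O(Y, I)/(-167060) = (9 - 1*(-110) + 20*(-587/618))/(-167060) = (9 + 110 - 5870/309)*(-1/167060) = (30901/309)*(-1/167060) = -30901/51621540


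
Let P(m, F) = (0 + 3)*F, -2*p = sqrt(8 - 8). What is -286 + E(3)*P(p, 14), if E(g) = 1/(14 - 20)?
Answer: -293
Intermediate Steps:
E(g) = -1/6 (E(g) = 1/(-6) = -1/6)
p = 0 (p = -sqrt(8 - 8)/2 = -sqrt(0)/2 = -1/2*0 = 0)
P(m, F) = 3*F
-286 + E(3)*P(p, 14) = -286 - 14/2 = -286 - 1/6*42 = -286 - 7 = -293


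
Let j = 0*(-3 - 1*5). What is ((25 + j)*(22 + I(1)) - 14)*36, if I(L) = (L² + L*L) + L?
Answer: 21996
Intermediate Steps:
I(L) = L + 2*L² (I(L) = (L² + L²) + L = 2*L² + L = L + 2*L²)
j = 0 (j = 0*(-3 - 5) = 0*(-8) = 0)
((25 + j)*(22 + I(1)) - 14)*36 = ((25 + 0)*(22 + 1*(1 + 2*1)) - 14)*36 = (25*(22 + 1*(1 + 2)) - 14)*36 = (25*(22 + 1*3) - 14)*36 = (25*(22 + 3) - 14)*36 = (25*25 - 14)*36 = (625 - 14)*36 = 611*36 = 21996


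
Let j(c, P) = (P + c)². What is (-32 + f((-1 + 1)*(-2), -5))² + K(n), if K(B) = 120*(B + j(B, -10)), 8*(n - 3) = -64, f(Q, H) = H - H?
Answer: 27424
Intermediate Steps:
f(Q, H) = 0
n = -5 (n = 3 + (⅛)*(-64) = 3 - 8 = -5)
K(B) = 120*B + 120*(-10 + B)² (K(B) = 120*(B + (-10 + B)²) = 120*B + 120*(-10 + B)²)
(-32 + f((-1 + 1)*(-2), -5))² + K(n) = (-32 + 0)² + (120*(-5) + 120*(-10 - 5)²) = (-32)² + (-600 + 120*(-15)²) = 1024 + (-600 + 120*225) = 1024 + (-600 + 27000) = 1024 + 26400 = 27424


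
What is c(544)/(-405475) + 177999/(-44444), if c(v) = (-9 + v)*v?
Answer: -17021825257/3604186180 ≈ -4.7228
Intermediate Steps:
c(v) = v*(-9 + v)
c(544)/(-405475) + 177999/(-44444) = (544*(-9 + 544))/(-405475) + 177999/(-44444) = (544*535)*(-1/405475) + 177999*(-1/44444) = 291040*(-1/405475) - 177999/44444 = -58208/81095 - 177999/44444 = -17021825257/3604186180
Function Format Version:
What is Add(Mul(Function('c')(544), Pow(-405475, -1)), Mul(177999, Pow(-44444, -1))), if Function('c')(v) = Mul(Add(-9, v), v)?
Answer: Rational(-17021825257, 3604186180) ≈ -4.7228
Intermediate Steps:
Function('c')(v) = Mul(v, Add(-9, v))
Add(Mul(Function('c')(544), Pow(-405475, -1)), Mul(177999, Pow(-44444, -1))) = Add(Mul(Mul(544, Add(-9, 544)), Pow(-405475, -1)), Mul(177999, Pow(-44444, -1))) = Add(Mul(Mul(544, 535), Rational(-1, 405475)), Mul(177999, Rational(-1, 44444))) = Add(Mul(291040, Rational(-1, 405475)), Rational(-177999, 44444)) = Add(Rational(-58208, 81095), Rational(-177999, 44444)) = Rational(-17021825257, 3604186180)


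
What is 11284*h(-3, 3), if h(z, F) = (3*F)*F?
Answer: 304668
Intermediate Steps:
h(z, F) = 3*F²
11284*h(-3, 3) = 11284*(3*3²) = 11284*(3*9) = 11284*27 = 304668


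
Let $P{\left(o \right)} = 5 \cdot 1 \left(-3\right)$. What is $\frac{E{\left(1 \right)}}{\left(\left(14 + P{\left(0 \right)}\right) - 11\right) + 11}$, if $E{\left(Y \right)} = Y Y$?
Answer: $-1$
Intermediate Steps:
$P{\left(o \right)} = -15$ ($P{\left(o \right)} = 5 \left(-3\right) = -15$)
$E{\left(Y \right)} = Y^{2}$
$\frac{E{\left(1 \right)}}{\left(\left(14 + P{\left(0 \right)}\right) - 11\right) + 11} = \frac{1^{2}}{\left(\left(14 - 15\right) - 11\right) + 11} = \frac{1}{\left(-1 - 11\right) + 11} \cdot 1 = \frac{1}{-12 + 11} \cdot 1 = \frac{1}{-1} \cdot 1 = \left(-1\right) 1 = -1$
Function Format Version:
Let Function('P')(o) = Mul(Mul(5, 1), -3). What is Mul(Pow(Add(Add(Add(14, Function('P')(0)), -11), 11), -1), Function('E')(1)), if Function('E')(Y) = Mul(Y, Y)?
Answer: -1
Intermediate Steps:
Function('P')(o) = -15 (Function('P')(o) = Mul(5, -3) = -15)
Function('E')(Y) = Pow(Y, 2)
Mul(Pow(Add(Add(Add(14, Function('P')(0)), -11), 11), -1), Function('E')(1)) = Mul(Pow(Add(Add(Add(14, -15), -11), 11), -1), Pow(1, 2)) = Mul(Pow(Add(Add(-1, -11), 11), -1), 1) = Mul(Pow(Add(-12, 11), -1), 1) = Mul(Pow(-1, -1), 1) = Mul(-1, 1) = -1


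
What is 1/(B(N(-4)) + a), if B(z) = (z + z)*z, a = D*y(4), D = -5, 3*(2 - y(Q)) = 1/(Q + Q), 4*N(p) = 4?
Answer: -24/187 ≈ -0.12834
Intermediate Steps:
N(p) = 1 (N(p) = (¼)*4 = 1)
y(Q) = 2 - 1/(6*Q) (y(Q) = 2 - 1/(3*(Q + Q)) = 2 - 1/(2*Q)/3 = 2 - 1/(6*Q))
a = -235/24 (a = -5*(2 - ⅙/4) = -5*(2 - ⅙*¼) = -5*(2 - 1/24) = -5*47/24 = -235/24 ≈ -9.7917)
B(z) = 2*z² (B(z) = (2*z)*z = 2*z²)
1/(B(N(-4)) + a) = 1/(2*1² - 235/24) = 1/(2*1 - 235/24) = 1/(2 - 235/24) = 1/(-187/24) = -24/187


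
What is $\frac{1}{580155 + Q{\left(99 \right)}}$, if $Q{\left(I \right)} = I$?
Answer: $\frac{1}{580254} \approx 1.7234 \cdot 10^{-6}$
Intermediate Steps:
$\frac{1}{580155 + Q{\left(99 \right)}} = \frac{1}{580155 + 99} = \frac{1}{580254}$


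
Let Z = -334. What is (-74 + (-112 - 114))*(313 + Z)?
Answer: 6300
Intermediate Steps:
(-74 + (-112 - 114))*(313 + Z) = (-74 + (-112 - 114))*(313 - 334) = (-74 - 226)*(-21) = -300*(-21) = 6300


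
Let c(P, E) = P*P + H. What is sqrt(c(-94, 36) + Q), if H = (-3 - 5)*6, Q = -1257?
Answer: sqrt(7531) ≈ 86.781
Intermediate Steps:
H = -48 (H = -8*6 = -48)
c(P, E) = -48 + P**2 (c(P, E) = P*P - 48 = P**2 - 48 = -48 + P**2)
sqrt(c(-94, 36) + Q) = sqrt((-48 + (-94)**2) - 1257) = sqrt((-48 + 8836) - 1257) = sqrt(8788 - 1257) = sqrt(7531)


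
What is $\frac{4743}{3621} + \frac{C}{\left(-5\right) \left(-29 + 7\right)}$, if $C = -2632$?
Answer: $- \frac{88321}{3905} \approx -22.617$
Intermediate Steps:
$\frac{4743}{3621} + \frac{C}{\left(-5\right) \left(-29 + 7\right)} = \frac{4743}{3621} - \frac{2632}{\left(-5\right) \left(-29 + 7\right)} = 4743 \cdot \frac{1}{3621} - \frac{2632}{\left(-5\right) \left(-22\right)} = \frac{93}{71} - \frac{2632}{110} = \frac{93}{71} - \frac{1316}{55} = - \frac{88321}{3905}$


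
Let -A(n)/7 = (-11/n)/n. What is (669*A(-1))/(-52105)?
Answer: -51513/52105 ≈ -0.98864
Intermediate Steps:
A(n) = 77/n**2 (A(n) = -7*(-11/n)/n = -(-77)/n**2 = 77/n**2)
(669*A(-1))/(-52105) = (669*(77/(-1)**2))/(-52105) = (669*(77*1))*(-1/52105) = (669*77)*(-1/52105) = 51513*(-1/52105) = -51513/52105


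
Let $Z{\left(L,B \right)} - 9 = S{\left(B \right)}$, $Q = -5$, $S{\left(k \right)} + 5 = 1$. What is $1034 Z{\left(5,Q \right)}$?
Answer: $5170$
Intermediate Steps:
$S{\left(k \right)} = -4$ ($S{\left(k \right)} = -5 + 1 = -4$)
$Z{\left(L,B \right)} = 5$ ($Z{\left(L,B \right)} = 9 - 4 = 5$)
$1034 Z{\left(5,Q \right)} = 1034 \cdot 5 = 5170$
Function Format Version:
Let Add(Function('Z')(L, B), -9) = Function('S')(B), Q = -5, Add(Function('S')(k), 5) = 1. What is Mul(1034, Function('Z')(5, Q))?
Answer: 5170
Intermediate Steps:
Function('S')(k) = -4 (Function('S')(k) = Add(-5, 1) = -4)
Function('Z')(L, B) = 5 (Function('Z')(L, B) = Add(9, -4) = 5)
Mul(1034, Function('Z')(5, Q)) = Mul(1034, 5) = 5170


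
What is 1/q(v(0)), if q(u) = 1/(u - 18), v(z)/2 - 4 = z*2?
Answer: -10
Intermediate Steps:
v(z) = 8 + 4*z (v(z) = 8 + 2*(z*2) = 8 + 2*(2*z) = 8 + 4*z)
q(u) = 1/(-18 + u)
1/q(v(0)) = 1/(1/(-18 + (8 + 4*0))) = 1/(1/(-18 + (8 + 0))) = 1/(1/(-18 + 8)) = 1/(1/(-10)) = 1/(-⅒) = -10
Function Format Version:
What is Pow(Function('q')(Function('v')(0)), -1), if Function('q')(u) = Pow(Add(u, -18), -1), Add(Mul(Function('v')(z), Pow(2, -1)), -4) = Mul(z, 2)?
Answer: -10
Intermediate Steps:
Function('v')(z) = Add(8, Mul(4, z)) (Function('v')(z) = Add(8, Mul(2, Mul(z, 2))) = Add(8, Mul(2, Mul(2, z))) = Add(8, Mul(4, z)))
Function('q')(u) = Pow(Add(-18, u), -1)
Pow(Function('q')(Function('v')(0)), -1) = Pow(Pow(Add(-18, Add(8, Mul(4, 0))), -1), -1) = Pow(Pow(Add(-18, Add(8, 0)), -1), -1) = Pow(Pow(Add(-18, 8), -1), -1) = Pow(Pow(-10, -1), -1) = Pow(Rational(-1, 10), -1) = -10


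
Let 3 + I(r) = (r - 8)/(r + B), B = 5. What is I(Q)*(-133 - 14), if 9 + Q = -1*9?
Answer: 147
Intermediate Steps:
Q = -18 (Q = -9 - 1*9 = -9 - 9 = -18)
I(r) = -3 + (-8 + r)/(5 + r) (I(r) = -3 + (r - 8)/(r + 5) = -3 + (-8 + r)/(5 + r))
I(Q)*(-133 - 14) = ((-23 - 2*(-18))/(5 - 18))*(-133 - 14) = ((-23 + 36)/(-13))*(-147) = -1/13*13*(-147) = -1*(-147) = 147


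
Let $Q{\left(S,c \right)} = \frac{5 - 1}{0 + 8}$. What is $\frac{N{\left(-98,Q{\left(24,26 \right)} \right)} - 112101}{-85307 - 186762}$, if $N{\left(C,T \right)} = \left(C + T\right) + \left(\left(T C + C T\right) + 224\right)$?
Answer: $\frac{224145}{544138} \approx 0.41193$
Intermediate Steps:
$Q{\left(S,c \right)} = \frac{1}{2}$ ($Q{\left(S,c \right)} = \frac{4}{8} = 4 \cdot \frac{1}{8} = \frac{1}{2}$)
$N{\left(C,T \right)} = 224 + C + T + 2 C T$ ($N{\left(C,T \right)} = \left(C + T\right) + \left(\left(C T + C T\right) + 224\right) = \left(C + T\right) + \left(2 C T + 224\right) = \left(C + T\right) + \left(224 + 2 C T\right) = 224 + C + T + 2 C T$)
$\frac{N{\left(-98,Q{\left(24,26 \right)} \right)} - 112101}{-85307 - 186762} = \frac{\left(224 - 98 + \frac{1}{2} + 2 \left(-98\right) \frac{1}{2}\right) - 112101}{-85307 - 186762} = \frac{\left(224 - 98 + \frac{1}{2} - 98\right) - 112101}{-272069} = \left(\frac{57}{2} - 112101\right) \left(- \frac{1}{272069}\right) = \left(- \frac{224145}{2}\right) \left(- \frac{1}{272069}\right) = \frac{224145}{544138}$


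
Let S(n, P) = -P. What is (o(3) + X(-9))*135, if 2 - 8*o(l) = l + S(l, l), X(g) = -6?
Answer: -3105/4 ≈ -776.25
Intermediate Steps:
o(l) = ¼ (o(l) = ¼ - (l - l)/8 = ¼ - ⅛*0 = ¼ + 0 = ¼)
(o(3) + X(-9))*135 = (¼ - 6)*135 = -23/4*135 = -3105/4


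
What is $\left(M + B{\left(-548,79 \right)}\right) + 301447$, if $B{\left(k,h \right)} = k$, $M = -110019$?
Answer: $190880$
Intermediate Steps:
$\left(M + B{\left(-548,79 \right)}\right) + 301447 = \left(-110019 - 548\right) + 301447 = -110567 + 301447 = 190880$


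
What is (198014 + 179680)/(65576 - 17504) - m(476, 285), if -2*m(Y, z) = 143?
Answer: 635807/8012 ≈ 79.357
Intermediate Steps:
m(Y, z) = -143/2 (m(Y, z) = -1/2*143 = -143/2)
(198014 + 179680)/(65576 - 17504) - m(476, 285) = (198014 + 179680)/(65576 - 17504) - 1*(-143/2) = 377694/48072 + 143/2 = 377694*(1/48072) + 143/2 = 62949/8012 + 143/2 = 635807/8012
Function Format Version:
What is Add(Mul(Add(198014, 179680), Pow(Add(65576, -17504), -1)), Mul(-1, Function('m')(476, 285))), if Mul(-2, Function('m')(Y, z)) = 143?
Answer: Rational(635807, 8012) ≈ 79.357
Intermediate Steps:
Function('m')(Y, z) = Rational(-143, 2) (Function('m')(Y, z) = Mul(Rational(-1, 2), 143) = Rational(-143, 2))
Add(Mul(Add(198014, 179680), Pow(Add(65576, -17504), -1)), Mul(-1, Function('m')(476, 285))) = Add(Mul(Add(198014, 179680), Pow(Add(65576, -17504), -1)), Mul(-1, Rational(-143, 2))) = Add(Mul(377694, Pow(48072, -1)), Rational(143, 2)) = Add(Mul(377694, Rational(1, 48072)), Rational(143, 2)) = Add(Rational(62949, 8012), Rational(143, 2)) = Rational(635807, 8012)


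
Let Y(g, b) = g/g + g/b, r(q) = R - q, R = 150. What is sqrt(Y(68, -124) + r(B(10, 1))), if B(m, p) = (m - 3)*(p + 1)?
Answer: 3*sqrt(14570)/31 ≈ 11.681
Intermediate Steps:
B(m, p) = (1 + p)*(-3 + m) (B(m, p) = (-3 + m)*(1 + p) = (1 + p)*(-3 + m))
r(q) = 150 - q
Y(g, b) = 1 + g/b
sqrt(Y(68, -124) + r(B(10, 1))) = sqrt((-124 + 68)/(-124) + (150 - (-3 + 10 - 3*1 + 10*1))) = sqrt(-1/124*(-56) + (150 - (-3 + 10 - 3 + 10))) = sqrt(14/31 + (150 - 1*14)) = sqrt(14/31 + (150 - 14)) = sqrt(14/31 + 136) = sqrt(4230/31) = 3*sqrt(14570)/31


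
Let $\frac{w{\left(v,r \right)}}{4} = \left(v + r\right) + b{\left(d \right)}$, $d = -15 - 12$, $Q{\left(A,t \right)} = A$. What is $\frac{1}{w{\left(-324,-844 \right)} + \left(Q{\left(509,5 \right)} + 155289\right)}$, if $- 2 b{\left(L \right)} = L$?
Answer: $\frac{1}{151180} \approx 6.6146 \cdot 10^{-6}$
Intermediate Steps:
$d = -27$
$b{\left(L \right)} = - \frac{L}{2}$
$w{\left(v,r \right)} = 54 + 4 r + 4 v$ ($w{\left(v,r \right)} = 4 \left(\left(v + r\right) - - \frac{27}{2}\right) = 4 \left(\left(r + v\right) + \frac{27}{2}\right) = 4 \left(\frac{27}{2} + r + v\right) = 54 + 4 r + 4 v$)
$\frac{1}{w{\left(-324,-844 \right)} + \left(Q{\left(509,5 \right)} + 155289\right)} = \frac{1}{\left(54 + 4 \left(-844\right) + 4 \left(-324\right)\right) + \left(509 + 155289\right)} = \frac{1}{\left(54 - 3376 - 1296\right) + 155798} = \frac{1}{-4618 + 155798} = \frac{1}{151180}$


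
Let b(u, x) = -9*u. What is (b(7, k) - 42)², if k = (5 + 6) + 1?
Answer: 11025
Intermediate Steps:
k = 12 (k = 11 + 1 = 12)
(b(7, k) - 42)² = (-9*7 - 42)² = (-63 - 42)² = (-105)² = 11025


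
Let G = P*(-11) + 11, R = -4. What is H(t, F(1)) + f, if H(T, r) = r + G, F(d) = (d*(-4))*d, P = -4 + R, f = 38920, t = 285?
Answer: 39015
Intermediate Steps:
P = -8 (P = -4 - 4 = -8)
F(d) = -4*d² (F(d) = (-4*d)*d = -4*d²)
G = 99 (G = -8*(-11) + 11 = 88 + 11 = 99)
H(T, r) = 99 + r (H(T, r) = r + 99 = 99 + r)
H(t, F(1)) + f = (99 - 4*1²) + 38920 = (99 - 4*1) + 38920 = (99 - 4) + 38920 = 95 + 38920 = 39015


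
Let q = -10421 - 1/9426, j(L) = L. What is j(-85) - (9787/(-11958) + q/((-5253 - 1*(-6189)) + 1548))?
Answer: -3732518308481/46664468712 ≈ -79.986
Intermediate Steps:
q = -98228347/9426 (q = -10421 - 1*1/9426 = -10421 - 1/9426 = -98228347/9426 ≈ -10421.)
j(-85) - (9787/(-11958) + q/((-5253 - 1*(-6189)) + 1548)) = -85 - (9787/(-11958) - 98228347/(9426*((-5253 - 1*(-6189)) + 1548))) = -85 - (9787*(-1/11958) - 98228347/(9426*((-5253 + 6189) + 1548))) = -85 - (-9787/11958 - 98228347/(9426*(936 + 1548))) = -85 - (-9787/11958 - 98228347/9426/2484) = -85 - (-9787/11958 - 98228347/9426*1/2484) = -85 - (-9787/11958 - 98228347/23414184) = -85 - 1*(-233961532039/46664468712) = -85 + 233961532039/46664468712 = -3732518308481/46664468712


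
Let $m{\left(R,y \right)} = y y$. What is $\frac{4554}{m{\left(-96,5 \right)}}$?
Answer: $\frac{4554}{25} \approx 182.16$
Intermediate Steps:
$m{\left(R,y \right)} = y^{2}$
$\frac{4554}{m{\left(-96,5 \right)}} = \frac{4554}{5^{2}} = \frac{4554}{25}$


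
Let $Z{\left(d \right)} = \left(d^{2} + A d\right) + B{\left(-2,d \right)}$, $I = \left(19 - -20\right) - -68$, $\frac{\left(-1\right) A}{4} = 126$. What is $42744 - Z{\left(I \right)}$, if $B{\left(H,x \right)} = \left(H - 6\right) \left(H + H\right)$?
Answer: $85191$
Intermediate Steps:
$A = -504$ ($A = \left(-4\right) 126 = -504$)
$B{\left(H,x \right)} = 2 H \left(-6 + H\right)$ ($B{\left(H,x \right)} = \left(-6 + H\right) 2 H = 2 H \left(-6 + H\right)$)
$I = 107$ ($I = \left(19 + 20\right) + 68 = 39 + 68 = 107$)
$Z{\left(d \right)} = 32 + d^{2} - 504 d$ ($Z{\left(d \right)} = \left(d^{2} - 504 d\right) + 2 \left(-2\right) \left(-6 - 2\right) = \left(d^{2} - 504 d\right) + 2 \left(-2\right) \left(-8\right) = \left(d^{2} - 504 d\right) + 32 = 32 + d^{2} - 504 d$)
$42744 - Z{\left(I \right)} = 42744 - \left(32 + 107^{2} - 53928\right) = 42744 - \left(32 + 11449 - 53928\right) = 42744 - -42447 = 42744 + 42447 = 85191$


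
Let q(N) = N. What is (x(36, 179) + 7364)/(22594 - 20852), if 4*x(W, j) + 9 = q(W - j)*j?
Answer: 1925/3484 ≈ 0.55253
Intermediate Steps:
x(W, j) = -9/4 + j*(W - j)/4 (x(W, j) = -9/4 + ((W - j)*j)/4 = -9/4 + (j*(W - j))/4 = -9/4 + j*(W - j)/4)
(x(36, 179) + 7364)/(22594 - 20852) = ((-9/4 + (¼)*179*(36 - 1*179)) + 7364)/(22594 - 20852) = ((-9/4 + (¼)*179*(36 - 179)) + 7364)/1742 = ((-9/4 + (¼)*179*(-143)) + 7364)*(1/1742) = ((-9/4 - 25597/4) + 7364)*(1/1742) = (-12803/2 + 7364)*(1/1742) = (1925/2)*(1/1742) = 1925/3484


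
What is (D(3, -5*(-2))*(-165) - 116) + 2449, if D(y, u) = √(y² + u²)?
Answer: 2333 - 165*√109 ≈ 610.35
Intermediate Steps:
D(y, u) = √(u² + y²)
(D(3, -5*(-2))*(-165) - 116) + 2449 = (√((-5*(-2))² + 3²)*(-165) - 116) + 2449 = (√(10² + 9)*(-165) - 116) + 2449 = (√(100 + 9)*(-165) - 116) + 2449 = (√109*(-165) - 116) + 2449 = (-165*√109 - 116) + 2449 = (-116 - 165*√109) + 2449 = 2333 - 165*√109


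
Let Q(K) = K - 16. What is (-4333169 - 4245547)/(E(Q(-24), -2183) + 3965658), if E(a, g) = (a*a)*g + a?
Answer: -1429786/78803 ≈ -18.144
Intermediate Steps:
Q(K) = -16 + K
E(a, g) = a + g*a**2 (E(a, g) = a**2*g + a = g*a**2 + a = a + g*a**2)
(-4333169 - 4245547)/(E(Q(-24), -2183) + 3965658) = (-4333169 - 4245547)/((-16 - 24)*(1 + (-16 - 24)*(-2183)) + 3965658) = -8578716/(-40*(1 - 40*(-2183)) + 3965658) = -8578716/(-40*(1 + 87320) + 3965658) = -8578716/(-40*87321 + 3965658) = -8578716/(-3492840 + 3965658) = -8578716/472818 = -8578716*1/472818 = -1429786/78803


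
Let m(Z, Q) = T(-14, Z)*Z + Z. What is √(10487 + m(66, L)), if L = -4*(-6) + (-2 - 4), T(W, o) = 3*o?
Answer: √23621 ≈ 153.69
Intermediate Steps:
L = 18 (L = 24 - 6 = 18)
m(Z, Q) = Z + 3*Z² (m(Z, Q) = (3*Z)*Z + Z = 3*Z² + Z = Z + 3*Z²)
√(10487 + m(66, L)) = √(10487 + 66*(1 + 3*66)) = √(10487 + 66*(1 + 198)) = √(10487 + 66*199) = √(10487 + 13134) = √23621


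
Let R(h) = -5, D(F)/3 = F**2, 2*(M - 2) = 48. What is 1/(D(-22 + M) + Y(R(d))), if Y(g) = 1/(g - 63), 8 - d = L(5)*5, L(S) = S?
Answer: 68/3263 ≈ 0.020840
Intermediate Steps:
M = 26 (M = 2 + (1/2)*48 = 2 + 24 = 26)
D(F) = 3*F**2
d = -17 (d = 8 - 5*5 = 8 - 1*25 = 8 - 25 = -17)
Y(g) = 1/(-63 + g)
1/(D(-22 + M) + Y(R(d))) = 1/(3*(-22 + 26)**2 + 1/(-63 - 5)) = 1/(3*4**2 + 1/(-68)) = 1/(3*16 - 1/68) = 1/(48 - 1/68) = 1/(3263/68) = 68/3263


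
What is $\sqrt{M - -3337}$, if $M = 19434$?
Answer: $\sqrt{22771} \approx 150.9$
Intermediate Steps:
$\sqrt{M - -3337} = \sqrt{19434 - -3337} = \sqrt{19434 + 3337} = \sqrt{22771}$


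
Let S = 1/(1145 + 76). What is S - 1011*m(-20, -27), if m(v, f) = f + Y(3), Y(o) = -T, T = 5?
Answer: 39501793/1221 ≈ 32352.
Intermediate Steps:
S = 1/1221 ≈ 0.00081900
Y(o) = -5 (Y(o) = -1*5 = -5)
m(v, f) = -5 + f (m(v, f) = f - 5 = -5 + f)
S - 1011*m(-20, -27) = 1/1221 - 1011*(-5 - 27) = 1/1221 - 1011*(-32) = 1/1221 + 32352 = 39501793/1221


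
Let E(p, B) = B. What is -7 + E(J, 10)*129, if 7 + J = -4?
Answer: 1283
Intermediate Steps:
J = -11 (J = -7 - 4 = -11)
-7 + E(J, 10)*129 = -7 + 10*129 = -7 + 1290 = 1283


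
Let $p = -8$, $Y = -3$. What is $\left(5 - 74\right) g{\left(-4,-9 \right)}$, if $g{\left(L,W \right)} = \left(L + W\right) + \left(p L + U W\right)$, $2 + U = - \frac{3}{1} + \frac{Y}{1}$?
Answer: $-6279$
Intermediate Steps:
$U = -8$ ($U = -2 - 6 = -8$)
$g{\left(L,W \right)} = - 7 L - 7 W$ ($g{\left(L,W \right)} = \left(L + W\right) - \left(8 L + 8 W\right) = - 7 L - 7 W$)
$\left(5 - 74\right) g{\left(-4,-9 \right)} = \left(5 - 74\right) \left(\left(-7\right) \left(-4\right) - -63\right) = - 69 \left(28 + 63\right) = \left(-69\right) 91 = -6279$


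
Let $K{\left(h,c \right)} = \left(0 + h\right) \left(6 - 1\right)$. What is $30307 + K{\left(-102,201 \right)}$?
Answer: $29797$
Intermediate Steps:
$K{\left(h,c \right)} = 5 h$ ($K{\left(h,c \right)} = h 5 = 5 h$)
$30307 + K{\left(-102,201 \right)} = 30307 + 5 \left(-102\right) = 30307 - 510 = 29797$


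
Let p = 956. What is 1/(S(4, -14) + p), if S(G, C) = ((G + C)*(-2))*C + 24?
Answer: 1/700 ≈ 0.0014286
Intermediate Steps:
S(G, C) = 24 + C*(-2*C - 2*G) (S(G, C) = ((C + G)*(-2))*C + 24 = (-2*C - 2*G)*C + 24 = C*(-2*C - 2*G) + 24 = 24 + C*(-2*C - 2*G))
1/(S(4, -14) + p) = 1/((24 - 2*(-14)² - 2*(-14)*4) + 956) = 1/((24 - 2*196 + 112) + 956) = 1/((24 - 392 + 112) + 956) = 1/(-256 + 956) = 1/700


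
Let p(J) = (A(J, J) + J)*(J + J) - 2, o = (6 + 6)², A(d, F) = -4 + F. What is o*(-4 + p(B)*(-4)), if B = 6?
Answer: -54720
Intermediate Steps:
o = 144 (o = 12² = 144)
p(J) = -2 + 2*J*(-4 + 2*J) (p(J) = ((-4 + J) + J)*(J + J) - 2 = (-4 + 2*J)*(2*J) - 2 = 2*J*(-4 + 2*J) - 2 = -2 + 2*J*(-4 + 2*J))
o*(-4 + p(B)*(-4)) = 144*(-4 + (-2 - 8*6 + 4*6²)*(-4)) = 144*(-4 + (-2 - 48 + 4*36)*(-4)) = 144*(-4 + (-2 - 48 + 144)*(-4)) = 144*(-4 + 94*(-4)) = 144*(-4 - 376) = 144*(-380) = -54720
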